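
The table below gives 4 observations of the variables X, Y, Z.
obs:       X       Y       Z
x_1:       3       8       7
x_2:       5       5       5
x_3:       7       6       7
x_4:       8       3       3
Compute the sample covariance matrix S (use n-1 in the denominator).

Step 1 — column means:
  mean(X) = (3 + 5 + 7 + 8) / 4 = 23/4 = 5.75
  mean(Y) = (8 + 5 + 6 + 3) / 4 = 22/4 = 5.5
  mean(Z) = (7 + 5 + 7 + 3) / 4 = 22/4 = 5.5

Step 2 — sample covariance S[i,j] = (1/(n-1)) · Σ_k (x_{k,i} - mean_i) · (x_{k,j} - mean_j), with n-1 = 3.
  S[X,X] = ((-2.75)·(-2.75) + (-0.75)·(-0.75) + (1.25)·(1.25) + (2.25)·(2.25)) / 3 = 14.75/3 = 4.9167
  S[X,Y] = ((-2.75)·(2.5) + (-0.75)·(-0.5) + (1.25)·(0.5) + (2.25)·(-2.5)) / 3 = -11.5/3 = -3.8333
  S[X,Z] = ((-2.75)·(1.5) + (-0.75)·(-0.5) + (1.25)·(1.5) + (2.25)·(-2.5)) / 3 = -7.5/3 = -2.5
  S[Y,Y] = ((2.5)·(2.5) + (-0.5)·(-0.5) + (0.5)·(0.5) + (-2.5)·(-2.5)) / 3 = 13/3 = 4.3333
  S[Y,Z] = ((2.5)·(1.5) + (-0.5)·(-0.5) + (0.5)·(1.5) + (-2.5)·(-2.5)) / 3 = 11/3 = 3.6667
  S[Z,Z] = ((1.5)·(1.5) + (-0.5)·(-0.5) + (1.5)·(1.5) + (-2.5)·(-2.5)) / 3 = 11/3 = 3.6667

S is symmetric (S[j,i] = S[i,j]). Assembling:

S = [[4.9167, -3.8333, -2.5],
 [-3.8333, 4.3333, 3.6667],
 [-2.5, 3.6667, 3.6667]]


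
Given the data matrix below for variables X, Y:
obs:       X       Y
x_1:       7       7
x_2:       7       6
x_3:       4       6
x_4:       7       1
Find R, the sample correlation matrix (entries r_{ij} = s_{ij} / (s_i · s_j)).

Step 1 — column means:
  mean(X) = (7 + 7 + 4 + 7) / 4 = 25/4 = 6.25
  mean(Y) = (7 + 6 + 6 + 1) / 4 = 20/4 = 5

Step 2 — sample variances and covariances s[i,j] = (1/(n-1)) · Σ_k (x_{k,i} - mean_i) · (x_{k,j} - mean_j), with n-1 = 3:
  s[X,X] = ((0.75)·(0.75) + (0.75)·(0.75) + (-2.25)·(-2.25) + (0.75)·(0.75)) / 3 = 6.75/3 = 2.25
  s[X,Y] = ((0.75)·(2) + (0.75)·(1) + (-2.25)·(1) + (0.75)·(-4)) / 3 = -3/3 = -1
  s[Y,Y] = ((2)·(2) + (1)·(1) + (1)·(1) + (-4)·(-4)) / 3 = 22/3 = 7.3333
  Sample standard deviations s_i = √(s[i,i]):
  s(X) = √(2.25) = 1.5
  s(Y) = √(7.3333) = 2.708

Step 3 — r_{ij} = s_{ij} / (s_i · s_j):
  r[X,X] = 1 (diagonal).
  r[X,Y] = -1 / (1.5 · 2.708) = -1 / 4.062 = -0.2462
  r[Y,Y] = 1 (diagonal).

R is symmetric with unit diagonal. Assembling:

R = [[1, -0.2462],
 [-0.2462, 1]]


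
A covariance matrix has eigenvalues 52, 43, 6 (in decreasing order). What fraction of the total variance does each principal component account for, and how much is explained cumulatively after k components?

Step 1 — total variance = trace(Sigma) = Σ λ_i = 52 + 43 + 6 = 101.

Step 2 — fraction explained by component i = λ_i / Σ λ:
  PC1: 52/101 = 0.5149
  PC2: 43/101 = 0.4257
  PC3: 6/101 = 0.0594

Step 3 — cumulative fraction after k components = (λ_1 + ... + λ_k) / Σ λ:
  k = 1: 52/101 = 0.5149
  k = 2: (52 + 43)/101 = 95/101 = 0.9406
  k = 3: (52 + 43 + 6)/101 = 101/101 = 1

Summary (fraction, with percent):

explained: PC1 0.5149 (51.49%), PC2 0.4257 (42.57%), PC3 0.0594 (5.94%);  cumulative: 0.5149, 0.9406, 1


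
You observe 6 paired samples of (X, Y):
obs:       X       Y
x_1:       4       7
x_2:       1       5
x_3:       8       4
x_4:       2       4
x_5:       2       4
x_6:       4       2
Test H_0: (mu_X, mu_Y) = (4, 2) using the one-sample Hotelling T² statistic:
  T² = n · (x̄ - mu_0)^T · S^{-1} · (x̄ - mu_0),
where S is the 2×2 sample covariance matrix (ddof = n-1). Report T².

Step 1 — sample mean vector:
  mean(X) = (4 + 1 + 8 + 2 + 2 + 4) / 6 = 21/6 = 3.5
  mean(Y) = (7 + 5 + 4 + 4 + 4 + 2) / 6 = 26/6 = 4.3333
  x̄ = (3.5, 4.3333),  deviation x̄ - mu_0 = (3.5, 4.3333) - (4, 2) = (-0.5, 2.3333).

Step 2 — sample covariance matrix, S[i,j] = (1/(n-1)) · Σ_k (x_{k,i} - mean_i) · (x_{k,j} - mean_j), divisor n-1 = 5:
  S[X,X] = ((0.5)·(0.5) + (-2.5)·(-2.5) + (4.5)·(4.5) + (-1.5)·(-1.5) + (-1.5)·(-1.5) + (0.5)·(0.5)) / 5 = 31.5/5 = 6.3
  S[X,Y] = ((0.5)·(2.6667) + (-2.5)·(0.6667) + (4.5)·(-0.3333) + (-1.5)·(-0.3333) + (-1.5)·(-0.3333) + (0.5)·(-2.3333)) / 5 = -2/5 = -0.4
  S[Y,Y] = ((2.6667)·(2.6667) + (0.6667)·(0.6667) + (-0.3333)·(-0.3333) + (-0.3333)·(-0.3333) + (-0.3333)·(-0.3333) + (-2.3333)·(-2.3333)) / 5 = 13.3333/5 = 2.6667
  S = [[6.3, -0.4],
 [-0.4, 2.6667]].

Step 3 — invert S. det(S) = 6.3·2.6667 - (-0.4)² = 16.64.
  S^{-1} = (1/det) · [[d, -b], [-b, a]] = [[0.1603, 0.024],
 [0.024, 0.3786]].

Step 4 — quadratic form (x̄ - mu_0)^T · S^{-1} · (x̄ - mu_0):
  S^{-1} · (x̄ - mu_0) = (-0.024, 0.8714),
  (x̄ - mu_0)^T · [...] = (-0.5)·(-0.024) + (2.3333)·(0.8714) = 2.0453.

Step 5 — scale by n: T² = 6 · 2.0453 = 12.2716.

T² ≈ 12.2716


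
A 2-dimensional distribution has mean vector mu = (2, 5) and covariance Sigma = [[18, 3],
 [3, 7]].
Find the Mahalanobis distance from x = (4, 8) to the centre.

Step 1 — centre the observation: (x - mu) = (2, 3).

Step 2 — invert Sigma. det(Sigma) = 18·7 - (3)² = 117.
  Sigma^{-1} = (1/det) · [[d, -b], [-b, a]] = [[0.0598, -0.0256],
 [-0.0256, 0.1538]].

Step 3 — form the quadratic (x - mu)^T · Sigma^{-1} · (x - mu):
  Sigma^{-1} · (x - mu) = (0.0427, 0.4103).
  (x - mu)^T · [Sigma^{-1} · (x - mu)] = (2)·(0.0427) + (3)·(0.4103) = 1.3162.

Step 4 — take square root: d = √(1.3162) ≈ 1.1473.

d(x, mu) = √(1.3162) ≈ 1.1473


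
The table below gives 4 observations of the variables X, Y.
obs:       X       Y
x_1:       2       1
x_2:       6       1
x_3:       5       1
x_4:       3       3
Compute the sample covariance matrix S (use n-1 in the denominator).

Step 1 — column means:
  mean(X) = (2 + 6 + 5 + 3) / 4 = 16/4 = 4
  mean(Y) = (1 + 1 + 1 + 3) / 4 = 6/4 = 1.5

Step 2 — sample covariance S[i,j] = (1/(n-1)) · Σ_k (x_{k,i} - mean_i) · (x_{k,j} - mean_j), with n-1 = 3.
  S[X,X] = ((-2)·(-2) + (2)·(2) + (1)·(1) + (-1)·(-1)) / 3 = 10/3 = 3.3333
  S[X,Y] = ((-2)·(-0.5) + (2)·(-0.5) + (1)·(-0.5) + (-1)·(1.5)) / 3 = -2/3 = -0.6667
  S[Y,Y] = ((-0.5)·(-0.5) + (-0.5)·(-0.5) + (-0.5)·(-0.5) + (1.5)·(1.5)) / 3 = 3/3 = 1

S is symmetric (S[j,i] = S[i,j]). Assembling:

S = [[3.3333, -0.6667],
 [-0.6667, 1]]


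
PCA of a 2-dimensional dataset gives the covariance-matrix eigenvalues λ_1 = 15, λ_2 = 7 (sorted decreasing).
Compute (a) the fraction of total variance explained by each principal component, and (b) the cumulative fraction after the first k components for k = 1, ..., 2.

Step 1 — total variance = trace(Sigma) = Σ λ_i = 15 + 7 = 22.

Step 2 — fraction explained by component i = λ_i / Σ λ:
  PC1: 15/22 = 0.6818
  PC2: 7/22 = 0.3182

Step 3 — cumulative fraction after k components = (λ_1 + ... + λ_k) / Σ λ:
  k = 1: 15/22 = 0.6818
  k = 2: (15 + 7)/22 = 22/22 = 1

Summary (fraction, with percent):

explained: PC1 0.6818 (68.18%), PC2 0.3182 (31.82%);  cumulative: 0.6818, 1


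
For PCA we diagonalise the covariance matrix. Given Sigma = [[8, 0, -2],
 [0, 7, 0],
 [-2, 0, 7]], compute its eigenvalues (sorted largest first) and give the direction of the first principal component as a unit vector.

Step 1 — characteristic polynomial p(λ) = det(λI - Sigma) = λ³ - tr·λ² + c_1·λ - det, where tr = trace, c_1 = sum of the principal 2×2 minors, det = det(Sigma):
  tr = 8 + 7 + 7 = 22,
  c_1 = (8·7 - (0)²) + (8·7 - (-2)²) + (7·7 - (0)²) = 56 + 52 + 49 = 157,
  det = 8·(7·7 - (0)²) - (0)·((0)·7 - (0)·(-2)) + (-2)·((0)·(0) - 7·(-2)) = 8·(49) - (0)·(0) + (-2)·(14) = 364.
  So p(λ) = λ³ - 22λ² + 157λ - 364.
Step 2 — look for an integer root (rational root theorem: any rational root is an integer divisor of 364). Testing λ = 7:
  p(7) = 343 - 1078 + 1099 - 364 = 0  ✓
  Dividing out (λ - 7): p(λ) = (λ - 7)(λ² - 15λ + 52).
Step 3 — remaining eigenvalues from the quadratic λ² - 15λ + 52 = 0:
  Δ = 15² - 4·52 = 225 - 208 = 17,  λ = (15 ± √17)/2 = (15 ± 4.1231)/2 ≈ 9.5616 or 5.4384.
  Sorted: λ_1 = 9.5616,  λ_2 = 7,  λ_3 = 5.4384  (check: sum = 22 = tr ✓).

Step 4 — unit eigenvector for λ_1 ≈ 9.5616: v spans the null space of (Sigma - λ_1 I), whose rows are
  r_1 = (-1.5616, 0, -2),  r_2 = (0, -2.5616, 0),  r_3 = (-2, 0, -2.5616).
  v is orthogonal to every row, so take v ∝ r_1 × r_2 = ((0)·(0) - (-2)·(-2.5616), (-2)·(0) - (-1.5616)·(0), (-1.5616)·(-2.5616) - (0)·(0)) ≈ (-5.1231, 0, 4).
  Rescale (multiply by -1 so the first nonzero entry is positive): u = (5.1231, 0, -4).
  ||u|| = √((5.1231)² + (0)² + (-4)²) = √(42.2462) ≈ 6.4997,  v_1 = u/||u|| ≈ (0.7882, 0, -0.6154) (||v_1|| = 1).

λ_1 = 9.5616,  λ_2 = 7,  λ_3 = 5.4384;  v_1 ≈ (0.7882, 0, -0.6154)


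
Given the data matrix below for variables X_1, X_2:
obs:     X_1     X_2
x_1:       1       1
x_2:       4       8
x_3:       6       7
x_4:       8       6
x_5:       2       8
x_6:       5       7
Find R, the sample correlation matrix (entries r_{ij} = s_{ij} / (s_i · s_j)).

Step 1 — column means:
  mean(X_1) = (1 + 4 + 6 + 8 + 2 + 5) / 6 = 26/6 = 4.3333
  mean(X_2) = (1 + 8 + 7 + 6 + 8 + 7) / 6 = 37/6 = 6.1667

Step 2 — sample variances and covariances s[i,j] = (1/(n-1)) · Σ_k (x_{k,i} - mean_i) · (x_{k,j} - mean_j), with n-1 = 5:
  s[X_1,X_1] = ((-3.3333)·(-3.3333) + (-0.3333)·(-0.3333) + (1.6667)·(1.6667) + (3.6667)·(3.6667) + (-2.3333)·(-2.3333) + (0.6667)·(0.6667)) / 5 = 33.3333/5 = 6.6667
  s[X_1,X_2] = ((-3.3333)·(-5.1667) + (-0.3333)·(1.8333) + (1.6667)·(0.8333) + (3.6667)·(-0.1667) + (-2.3333)·(1.8333) + (0.6667)·(0.8333)) / 5 = 13.6667/5 = 2.7333
  s[X_2,X_2] = ((-5.1667)·(-5.1667) + (1.8333)·(1.8333) + (0.8333)·(0.8333) + (-0.1667)·(-0.1667) + (1.8333)·(1.8333) + (0.8333)·(0.8333)) / 5 = 34.8333/5 = 6.9667
  Sample standard deviations s_i = √(s[i,i]):
  s(X_1) = √(6.6667) = 2.582
  s(X_2) = √(6.9667) = 2.6394

Step 3 — r_{ij} = s_{ij} / (s_i · s_j):
  r[X_1,X_1] = 1 (diagonal).
  r[X_1,X_2] = 2.7333 / (2.582 · 2.6394) = 2.7333 / 6.815 = 0.4011
  r[X_2,X_2] = 1 (diagonal).

R is symmetric with unit diagonal. Assembling:

R = [[1, 0.4011],
 [0.4011, 1]]


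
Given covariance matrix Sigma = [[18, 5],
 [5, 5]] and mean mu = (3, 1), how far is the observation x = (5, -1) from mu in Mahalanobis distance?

Step 1 — centre the observation: (x - mu) = (2, -2).

Step 2 — invert Sigma. det(Sigma) = 18·5 - (5)² = 65.
  Sigma^{-1} = (1/det) · [[d, -b], [-b, a]] = [[0.0769, -0.0769],
 [-0.0769, 0.2769]].

Step 3 — form the quadratic (x - mu)^T · Sigma^{-1} · (x - mu):
  Sigma^{-1} · (x - mu) = (0.3077, -0.7077).
  (x - mu)^T · [Sigma^{-1} · (x - mu)] = (2)·(0.3077) + (-2)·(-0.7077) = 2.0308.

Step 4 — take square root: d = √(2.0308) ≈ 1.4251.

d(x, mu) = √(2.0308) ≈ 1.4251


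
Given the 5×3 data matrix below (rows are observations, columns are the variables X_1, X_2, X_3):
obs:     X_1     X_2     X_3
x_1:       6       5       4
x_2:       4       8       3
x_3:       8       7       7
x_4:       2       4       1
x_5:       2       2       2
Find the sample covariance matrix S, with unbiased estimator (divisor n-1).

Step 1 — column means:
  mean(X_1) = (6 + 4 + 8 + 2 + 2) / 5 = 22/5 = 4.4
  mean(X_2) = (5 + 8 + 7 + 4 + 2) / 5 = 26/5 = 5.2
  mean(X_3) = (4 + 3 + 7 + 1 + 2) / 5 = 17/5 = 3.4

Step 2 — sample covariance S[i,j] = (1/(n-1)) · Σ_k (x_{k,i} - mean_i) · (x_{k,j} - mean_j), with n-1 = 4.
  S[X_1,X_1] = ((1.6)·(1.6) + (-0.4)·(-0.4) + (3.6)·(3.6) + (-2.4)·(-2.4) + (-2.4)·(-2.4)) / 4 = 27.2/4 = 6.8
  S[X_1,X_2] = ((1.6)·(-0.2) + (-0.4)·(2.8) + (3.6)·(1.8) + (-2.4)·(-1.2) + (-2.4)·(-3.2)) / 4 = 15.6/4 = 3.9
  S[X_1,X_3] = ((1.6)·(0.6) + (-0.4)·(-0.4) + (3.6)·(3.6) + (-2.4)·(-2.4) + (-2.4)·(-1.4)) / 4 = 23.2/4 = 5.8
  S[X_2,X_2] = ((-0.2)·(-0.2) + (2.8)·(2.8) + (1.8)·(1.8) + (-1.2)·(-1.2) + (-3.2)·(-3.2)) / 4 = 22.8/4 = 5.7
  S[X_2,X_3] = ((-0.2)·(0.6) + (2.8)·(-0.4) + (1.8)·(3.6) + (-1.2)·(-2.4) + (-3.2)·(-1.4)) / 4 = 12.6/4 = 3.15
  S[X_3,X_3] = ((0.6)·(0.6) + (-0.4)·(-0.4) + (3.6)·(3.6) + (-2.4)·(-2.4) + (-1.4)·(-1.4)) / 4 = 21.2/4 = 5.3

S is symmetric (S[j,i] = S[i,j]). Assembling:

S = [[6.8, 3.9, 5.8],
 [3.9, 5.7, 3.15],
 [5.8, 3.15, 5.3]]


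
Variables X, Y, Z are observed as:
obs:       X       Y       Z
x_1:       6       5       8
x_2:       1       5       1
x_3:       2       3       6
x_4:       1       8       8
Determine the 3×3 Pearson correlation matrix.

Step 1 — column means:
  mean(X) = (6 + 1 + 2 + 1) / 4 = 10/4 = 2.5
  mean(Y) = (5 + 5 + 3 + 8) / 4 = 21/4 = 5.25
  mean(Z) = (8 + 1 + 6 + 8) / 4 = 23/4 = 5.75

Step 2 — sample variances and covariances s[i,j] = (1/(n-1)) · Σ_k (x_{k,i} - mean_i) · (x_{k,j} - mean_j), with n-1 = 3:
  s[X,X] = ((3.5)·(3.5) + (-1.5)·(-1.5) + (-0.5)·(-0.5) + (-1.5)·(-1.5)) / 3 = 17/3 = 5.6667
  s[X,Y] = ((3.5)·(-0.25) + (-1.5)·(-0.25) + (-0.5)·(-2.25) + (-1.5)·(2.75)) / 3 = -3.5/3 = -1.1667
  s[X,Z] = ((3.5)·(2.25) + (-1.5)·(-4.75) + (-0.5)·(0.25) + (-1.5)·(2.25)) / 3 = 11.5/3 = 3.8333
  s[Y,Y] = ((-0.25)·(-0.25) + (-0.25)·(-0.25) + (-2.25)·(-2.25) + (2.75)·(2.75)) / 3 = 12.75/3 = 4.25
  s[Y,Z] = ((-0.25)·(2.25) + (-0.25)·(-4.75) + (-2.25)·(0.25) + (2.75)·(2.25)) / 3 = 6.25/3 = 2.0833
  s[Z,Z] = ((2.25)·(2.25) + (-4.75)·(-4.75) + (0.25)·(0.25) + (2.25)·(2.25)) / 3 = 32.75/3 = 10.9167
  Sample standard deviations s_i = √(s[i,i]):
  s(X) = √(5.6667) = 2.3805
  s(Y) = √(4.25) = 2.0616
  s(Z) = √(10.9167) = 3.304

Step 3 — r_{ij} = s_{ij} / (s_i · s_j):
  r[X,X] = 1 (diagonal).
  r[X,Y] = -1.1667 / (2.3805 · 2.0616) = -1.1667 / 4.9075 = -0.2377
  r[X,Z] = 3.8333 / (2.3805 · 3.304) = 3.8333 / 7.8652 = 0.4874
  r[Y,Y] = 1 (diagonal).
  r[Y,Z] = 2.0833 / (2.0616 · 3.304) = 2.0833 / 6.8114 = 0.3059
  r[Z,Z] = 1 (diagonal).

R is symmetric with unit diagonal. Assembling:

R = [[1, -0.2377, 0.4874],
 [-0.2377, 1, 0.3059],
 [0.4874, 0.3059, 1]]


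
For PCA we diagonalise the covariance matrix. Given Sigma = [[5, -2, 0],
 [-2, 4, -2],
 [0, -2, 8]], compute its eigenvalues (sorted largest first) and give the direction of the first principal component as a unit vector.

Step 1 — characteristic polynomial p(λ) = det(λI - Sigma) = λ³ - tr·λ² + c_1·λ - det, where tr = trace, c_1 = sum of the principal 2×2 minors, det = det(Sigma):
  tr = 5 + 4 + 8 = 17,
  c_1 = (5·4 - (-2)²) + (5·8 - (0)²) + (4·8 - (-2)²) = 16 + 40 + 28 = 84,
  det = 5·(4·8 - (-2)²) - (-2)·((-2)·8 - (-2)·(0)) + (0)·((-2)·(-2) - 4·(0)) = 5·(28) - (-2)·(-16) + (0)·(4) = 108.
  So p(λ) = λ³ - 17λ² + 84λ - 108.
Step 2 — look for an integer root (rational root theorem: any rational root is an integer divisor of 108). Testing λ = 2:
  p(2) = 8 - 68 + 168 - 108 = 0  ✓
  Dividing out (λ - 2): p(λ) = (λ - 2)(λ² - 15λ + 54).
Step 3 — remaining eigenvalues from the quadratic λ² - 15λ + 54 = 0:
  Δ = 15² - 4·54 = 225 - 216 = 9,  λ = (15 ± √9)/2 = (15 ± 3)/2 = 9 or 6.
  Sorted: λ_1 = 9,  λ_2 = 6,  λ_3 = 2  (check: sum = 17 = tr ✓).

Step 4 — unit eigenvector for λ_1 = 9: v spans the null space of (Sigma - λ_1 I), whose rows are
  r_1 = (-4, -2, 0),  r_2 = (-2, -5, -2),  r_3 = (0, -2, -1).
  v is orthogonal to every row, so take v ∝ r_1 × r_2 = ((-2)·(-2) - (0)·(-5), (0)·(-2) - (-4)·(-2), (-4)·(-5) - (-2)·(-2)) = (4, -8, 16).
  Rescale (divide by 4): u = (1, -2, 4).
  ||u|| = √((1)² + (-2)² + (4)²) = √(21) ≈ 4.5826,  v_1 = u/||u|| ≈ (0.2182, -0.4364, 0.8729) (||v_1|| = 1).

λ_1 = 9,  λ_2 = 6,  λ_3 = 2;  v_1 ≈ (0.2182, -0.4364, 0.8729)


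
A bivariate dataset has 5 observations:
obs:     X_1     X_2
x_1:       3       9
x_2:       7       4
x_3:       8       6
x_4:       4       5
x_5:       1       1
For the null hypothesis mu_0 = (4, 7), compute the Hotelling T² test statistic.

Step 1 — sample mean vector:
  mean(X_1) = (3 + 7 + 8 + 4 + 1) / 5 = 23/5 = 4.6
  mean(X_2) = (9 + 4 + 6 + 5 + 1) / 5 = 25/5 = 5
  x̄ = (4.6, 5),  deviation x̄ - mu_0 = (4.6, 5) - (4, 7) = (0.6, -2).

Step 2 — sample covariance matrix, S[i,j] = (1/(n-1)) · Σ_k (x_{k,i} - mean_i) · (x_{k,j} - mean_j), divisor n-1 = 4:
  S[X_1,X_1] = ((-1.6)·(-1.6) + (2.4)·(2.4) + (3.4)·(3.4) + (-0.6)·(-0.6) + (-3.6)·(-3.6)) / 4 = 33.2/4 = 8.3
  S[X_1,X_2] = ((-1.6)·(4) + (2.4)·(-1) + (3.4)·(1) + (-0.6)·(0) + (-3.6)·(-4)) / 4 = 9/4 = 2.25
  S[X_2,X_2] = ((4)·(4) + (-1)·(-1) + (1)·(1) + (0)·(0) + (-4)·(-4)) / 4 = 34/4 = 8.5
  S = [[8.3, 2.25],
 [2.25, 8.5]].

Step 3 — invert S. det(S) = 8.3·8.5 - (2.25)² = 65.4875.
  S^{-1} = (1/det) · [[d, -b], [-b, a]] = [[0.1298, -0.0344],
 [-0.0344, 0.1267]].

Step 4 — quadratic form (x̄ - mu_0)^T · S^{-1} · (x̄ - mu_0):
  S^{-1} · (x̄ - mu_0) = (0.1466, -0.2741),
  (x̄ - mu_0)^T · [...] = (0.6)·(0.1466) + (-2)·(-0.2741) = 0.6362.

Step 5 — scale by n: T² = 5 · 0.6362 = 3.1808.

T² ≈ 3.1808


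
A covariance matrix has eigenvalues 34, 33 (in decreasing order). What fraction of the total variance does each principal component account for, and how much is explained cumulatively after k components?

Step 1 — total variance = trace(Sigma) = Σ λ_i = 34 + 33 = 67.

Step 2 — fraction explained by component i = λ_i / Σ λ:
  PC1: 34/67 = 0.5075
  PC2: 33/67 = 0.4925

Step 3 — cumulative fraction after k components = (λ_1 + ... + λ_k) / Σ λ:
  k = 1: 34/67 = 0.5075
  k = 2: (34 + 33)/67 = 67/67 = 1

Summary (fraction, with percent):

explained: PC1 0.5075 (50.75%), PC2 0.4925 (49.25%);  cumulative: 0.5075, 1


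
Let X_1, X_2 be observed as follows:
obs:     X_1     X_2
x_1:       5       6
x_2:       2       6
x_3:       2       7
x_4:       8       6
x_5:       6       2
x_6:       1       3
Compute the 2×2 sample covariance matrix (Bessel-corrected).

Step 1 — column means:
  mean(X_1) = (5 + 2 + 2 + 8 + 6 + 1) / 6 = 24/6 = 4
  mean(X_2) = (6 + 6 + 7 + 6 + 2 + 3) / 6 = 30/6 = 5

Step 2 — sample covariance S[i,j] = (1/(n-1)) · Σ_k (x_{k,i} - mean_i) · (x_{k,j} - mean_j), with n-1 = 5.
  S[X_1,X_1] = ((1)·(1) + (-2)·(-2) + (-2)·(-2) + (4)·(4) + (2)·(2) + (-3)·(-3)) / 5 = 38/5 = 7.6
  S[X_1,X_2] = ((1)·(1) + (-2)·(1) + (-2)·(2) + (4)·(1) + (2)·(-3) + (-3)·(-2)) / 5 = -1/5 = -0.2
  S[X_2,X_2] = ((1)·(1) + (1)·(1) + (2)·(2) + (1)·(1) + (-3)·(-3) + (-2)·(-2)) / 5 = 20/5 = 4

S is symmetric (S[j,i] = S[i,j]). Assembling:

S = [[7.6, -0.2],
 [-0.2, 4]]


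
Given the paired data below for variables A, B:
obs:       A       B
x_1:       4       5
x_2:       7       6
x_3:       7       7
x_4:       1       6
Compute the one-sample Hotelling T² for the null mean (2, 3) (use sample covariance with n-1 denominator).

Step 1 — sample mean vector:
  mean(A) = (4 + 7 + 7 + 1) / 4 = 19/4 = 4.75
  mean(B) = (5 + 6 + 7 + 6) / 4 = 24/4 = 6
  x̄ = (4.75, 6),  deviation x̄ - mu_0 = (4.75, 6) - (2, 3) = (2.75, 3).

Step 2 — sample covariance matrix, S[i,j] = (1/(n-1)) · Σ_k (x_{k,i} - mean_i) · (x_{k,j} - mean_j), divisor n-1 = 3:
  S[A,A] = ((-0.75)·(-0.75) + (2.25)·(2.25) + (2.25)·(2.25) + (-3.75)·(-3.75)) / 3 = 24.75/3 = 8.25
  S[A,B] = ((-0.75)·(-1) + (2.25)·(0) + (2.25)·(1) + (-3.75)·(0)) / 3 = 3/3 = 1
  S[B,B] = ((-1)·(-1) + (0)·(0) + (1)·(1) + (0)·(0)) / 3 = 2/3 = 0.6667
  S = [[8.25, 1],
 [1, 0.6667]].

Step 3 — invert S. det(S) = 8.25·0.6667 - (1)² = 4.5.
  S^{-1} = (1/det) · [[d, -b], [-b, a]] = [[0.1481, -0.2222],
 [-0.2222, 1.8333]].

Step 4 — quadratic form (x̄ - mu_0)^T · S^{-1} · (x̄ - mu_0):
  S^{-1} · (x̄ - mu_0) = (-0.2593, 4.8889),
  (x̄ - mu_0)^T · [...] = (2.75)·(-0.2593) + (3)·(4.8889) = 13.9537.

Step 5 — scale by n: T² = 4 · 13.9537 = 55.8148.

T² ≈ 55.8148


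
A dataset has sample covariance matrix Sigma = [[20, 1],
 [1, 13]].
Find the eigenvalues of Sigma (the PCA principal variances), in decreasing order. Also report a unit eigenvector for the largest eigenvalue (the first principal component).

Step 1 — characteristic polynomial of 2×2 Sigma:
  det(Sigma - λI) = λ² - trace · λ + det = 0.
  trace = 20 + 13 = 33, det = 20·13 - (1)² = 259.
Step 2 — discriminant:
  Δ = trace² - 4·det = 1089 - 1036 = 53.
Step 3 — eigenvalues:
  λ = (trace ± √Δ)/2 = (33 ± 7.2801)/2,
  λ_1 = 20.1401,  λ_2 = 12.8599.

Step 4 — unit eigenvector for λ_1: solve (Sigma - λ_1 I)v = 0. First row:
  (20 - 20.1401)·v_x + (1)·v_y = 0, i.e. (-0.1401)·v_x + (1)·v_y = 0,
  so v ∝ (b, λ_1 - a) = (1, 0.1401) = u.
  ||u|| = √((1)² + (0.1401)²) = √(1.0196) ≈ 1.0098,
  v_1 = u/||u|| ≈ (0.9903, 0.1387) (||v_1|| = 1).

λ_1 = 20.1401,  λ_2 = 12.8599;  v_1 ≈ (0.9903, 0.1387)


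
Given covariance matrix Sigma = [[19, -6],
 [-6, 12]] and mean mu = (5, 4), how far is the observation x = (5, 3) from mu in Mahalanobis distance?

Step 1 — centre the observation: (x - mu) = (0, -1).

Step 2 — invert Sigma. det(Sigma) = 19·12 - (-6)² = 192.
  Sigma^{-1} = (1/det) · [[d, -b], [-b, a]] = [[0.0625, 0.0312],
 [0.0312, 0.099]].

Step 3 — form the quadratic (x - mu)^T · Sigma^{-1} · (x - mu):
  Sigma^{-1} · (x - mu) = (-0.0312, -0.099).
  (x - mu)^T · [Sigma^{-1} · (x - mu)] = (0)·(-0.0312) + (-1)·(-0.099) = 0.099.

Step 4 — take square root: d = √(0.099) ≈ 0.3146.

d(x, mu) = √(0.099) ≈ 0.3146


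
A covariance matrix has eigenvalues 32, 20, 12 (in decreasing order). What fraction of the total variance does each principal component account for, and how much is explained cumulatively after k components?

Step 1 — total variance = trace(Sigma) = Σ λ_i = 32 + 20 + 12 = 64.

Step 2 — fraction explained by component i = λ_i / Σ λ:
  PC1: 32/64 = 0.5
  PC2: 20/64 = 0.3125
  PC3: 12/64 = 0.1875

Step 3 — cumulative fraction after k components = (λ_1 + ... + λ_k) / Σ λ:
  k = 1: 32/64 = 0.5
  k = 2: (32 + 20)/64 = 52/64 = 0.8125
  k = 3: (32 + 20 + 12)/64 = 64/64 = 1

Summary (fraction, with percent):

explained: PC1 0.5 (50%), PC2 0.3125 (31.25%), PC3 0.1875 (18.75%);  cumulative: 0.5, 0.8125, 1


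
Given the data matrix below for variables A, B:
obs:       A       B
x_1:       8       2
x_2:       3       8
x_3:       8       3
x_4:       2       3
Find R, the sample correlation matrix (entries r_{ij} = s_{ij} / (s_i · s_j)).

Step 1 — column means:
  mean(A) = (8 + 3 + 8 + 2) / 4 = 21/4 = 5.25
  mean(B) = (2 + 8 + 3 + 3) / 4 = 16/4 = 4

Step 2 — sample variances and covariances s[i,j] = (1/(n-1)) · Σ_k (x_{k,i} - mean_i) · (x_{k,j} - mean_j), with n-1 = 3:
  s[A,A] = ((2.75)·(2.75) + (-2.25)·(-2.25) + (2.75)·(2.75) + (-3.25)·(-3.25)) / 3 = 30.75/3 = 10.25
  s[A,B] = ((2.75)·(-2) + (-2.25)·(4) + (2.75)·(-1) + (-3.25)·(-1)) / 3 = -14/3 = -4.6667
  s[B,B] = ((-2)·(-2) + (4)·(4) + (-1)·(-1) + (-1)·(-1)) / 3 = 22/3 = 7.3333
  Sample standard deviations s_i = √(s[i,i]):
  s(A) = √(10.25) = 3.2016
  s(B) = √(7.3333) = 2.708

Step 3 — r_{ij} = s_{ij} / (s_i · s_j):
  r[A,A] = 1 (diagonal).
  r[A,B] = -4.6667 / (3.2016 · 2.708) = -4.6667 / 8.6699 = -0.5383
  r[B,B] = 1 (diagonal).

R is symmetric with unit diagonal. Assembling:

R = [[1, -0.5383],
 [-0.5383, 1]]


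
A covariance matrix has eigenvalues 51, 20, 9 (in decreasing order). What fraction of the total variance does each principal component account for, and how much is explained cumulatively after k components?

Step 1 — total variance = trace(Sigma) = Σ λ_i = 51 + 20 + 9 = 80.

Step 2 — fraction explained by component i = λ_i / Σ λ:
  PC1: 51/80 = 0.6375
  PC2: 20/80 = 0.25
  PC3: 9/80 = 0.1125

Step 3 — cumulative fraction after k components = (λ_1 + ... + λ_k) / Σ λ:
  k = 1: 51/80 = 0.6375
  k = 2: (51 + 20)/80 = 71/80 = 0.8875
  k = 3: (51 + 20 + 9)/80 = 80/80 = 1

Summary (fraction, with percent):

explained: PC1 0.6375 (63.75%), PC2 0.25 (25%), PC3 0.1125 (11.25%);  cumulative: 0.6375, 0.8875, 1


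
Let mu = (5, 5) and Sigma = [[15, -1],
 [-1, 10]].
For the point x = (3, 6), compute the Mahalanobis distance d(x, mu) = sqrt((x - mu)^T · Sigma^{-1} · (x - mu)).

Step 1 — centre the observation: (x - mu) = (-2, 1).

Step 2 — invert Sigma. det(Sigma) = 15·10 - (-1)² = 149.
  Sigma^{-1} = (1/det) · [[d, -b], [-b, a]] = [[0.0671, 0.0067],
 [0.0067, 0.1007]].

Step 3 — form the quadratic (x - mu)^T · Sigma^{-1} · (x - mu):
  Sigma^{-1} · (x - mu) = (-0.1275, 0.0872).
  (x - mu)^T · [Sigma^{-1} · (x - mu)] = (-2)·(-0.1275) + (1)·(0.0872) = 0.3423.

Step 4 — take square root: d = √(0.3423) ≈ 0.585.

d(x, mu) = √(0.3423) ≈ 0.585


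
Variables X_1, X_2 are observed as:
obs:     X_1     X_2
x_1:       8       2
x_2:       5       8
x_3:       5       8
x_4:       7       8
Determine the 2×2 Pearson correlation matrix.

Step 1 — column means:
  mean(X_1) = (8 + 5 + 5 + 7) / 4 = 25/4 = 6.25
  mean(X_2) = (2 + 8 + 8 + 8) / 4 = 26/4 = 6.5

Step 2 — sample variances and covariances s[i,j] = (1/(n-1)) · Σ_k (x_{k,i} - mean_i) · (x_{k,j} - mean_j), with n-1 = 3:
  s[X_1,X_1] = ((1.75)·(1.75) + (-1.25)·(-1.25) + (-1.25)·(-1.25) + (0.75)·(0.75)) / 3 = 6.75/3 = 2.25
  s[X_1,X_2] = ((1.75)·(-4.5) + (-1.25)·(1.5) + (-1.25)·(1.5) + (0.75)·(1.5)) / 3 = -10.5/3 = -3.5
  s[X_2,X_2] = ((-4.5)·(-4.5) + (1.5)·(1.5) + (1.5)·(1.5) + (1.5)·(1.5)) / 3 = 27/3 = 9
  Sample standard deviations s_i = √(s[i,i]):
  s(X_1) = √(2.25) = 1.5
  s(X_2) = √(9) = 3

Step 3 — r_{ij} = s_{ij} / (s_i · s_j):
  r[X_1,X_1] = 1 (diagonal).
  r[X_1,X_2] = -3.5 / (1.5 · 3) = -3.5 / 4.5 = -0.7778
  r[X_2,X_2] = 1 (diagonal).

R is symmetric with unit diagonal. Assembling:

R = [[1, -0.7778],
 [-0.7778, 1]]


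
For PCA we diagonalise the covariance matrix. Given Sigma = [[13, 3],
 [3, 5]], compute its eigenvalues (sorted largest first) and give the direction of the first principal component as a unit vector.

Step 1 — characteristic polynomial of 2×2 Sigma:
  det(Sigma - λI) = λ² - trace · λ + det = 0.
  trace = 13 + 5 = 18, det = 13·5 - (3)² = 56.
Step 2 — discriminant:
  Δ = trace² - 4·det = 324 - 224 = 100.
Step 3 — eigenvalues:
  λ = (trace ± √Δ)/2 = (18 ± 10)/2,
  λ_1 = 14,  λ_2 = 4.

Step 4 — unit eigenvector for λ_1: solve (Sigma - λ_1 I)v = 0. First row:
  (13 - 14)·v_x + (3)·v_y = 0, i.e. (-1)·v_x + (3)·v_y = 0,
  so v ∝ (b, λ_1 - a) = (3, 1) = u.
  ||u|| = √((3)² + (1)²) = √(10) ≈ 3.1623,
  v_1 = u/||u|| ≈ (0.9487, 0.3162) (||v_1|| = 1).

λ_1 = 14,  λ_2 = 4;  v_1 ≈ (0.9487, 0.3162)


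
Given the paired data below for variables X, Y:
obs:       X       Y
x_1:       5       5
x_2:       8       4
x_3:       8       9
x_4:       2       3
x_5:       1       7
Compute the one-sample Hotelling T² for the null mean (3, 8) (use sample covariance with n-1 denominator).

Step 1 — sample mean vector:
  mean(X) = (5 + 8 + 8 + 2 + 1) / 5 = 24/5 = 4.8
  mean(Y) = (5 + 4 + 9 + 3 + 7) / 5 = 28/5 = 5.6
  x̄ = (4.8, 5.6),  deviation x̄ - mu_0 = (4.8, 5.6) - (3, 8) = (1.8, -2.4).

Step 2 — sample covariance matrix, S[i,j] = (1/(n-1)) · Σ_k (x_{k,i} - mean_i) · (x_{k,j} - mean_j), divisor n-1 = 4:
  S[X,X] = ((0.2)·(0.2) + (3.2)·(3.2) + (3.2)·(3.2) + (-2.8)·(-2.8) + (-3.8)·(-3.8)) / 4 = 42.8/4 = 10.7
  S[X,Y] = ((0.2)·(-0.6) + (3.2)·(-1.6) + (3.2)·(3.4) + (-2.8)·(-2.6) + (-3.8)·(1.4)) / 4 = 7.6/4 = 1.9
  S[Y,Y] = ((-0.6)·(-0.6) + (-1.6)·(-1.6) + (3.4)·(3.4) + (-2.6)·(-2.6) + (1.4)·(1.4)) / 4 = 23.2/4 = 5.8
  S = [[10.7, 1.9],
 [1.9, 5.8]].

Step 3 — invert S. det(S) = 10.7·5.8 - (1.9)² = 58.45.
  S^{-1} = (1/det) · [[d, -b], [-b, a]] = [[0.0992, -0.0325],
 [-0.0325, 0.1831]].

Step 4 — quadratic form (x̄ - mu_0)^T · S^{-1} · (x̄ - mu_0):
  S^{-1} · (x̄ - mu_0) = (0.2566, -0.4979),
  (x̄ - mu_0)^T · [...] = (1.8)·(0.2566) + (-2.4)·(-0.4979) = 1.6568.

Step 5 — scale by n: T² = 5 · 1.6568 = 8.284.

T² ≈ 8.284


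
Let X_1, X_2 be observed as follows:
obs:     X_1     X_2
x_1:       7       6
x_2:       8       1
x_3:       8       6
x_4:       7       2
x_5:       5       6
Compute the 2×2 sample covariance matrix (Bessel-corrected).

Step 1 — column means:
  mean(X_1) = (7 + 8 + 8 + 7 + 5) / 5 = 35/5 = 7
  mean(X_2) = (6 + 1 + 6 + 2 + 6) / 5 = 21/5 = 4.2

Step 2 — sample covariance S[i,j] = (1/(n-1)) · Σ_k (x_{k,i} - mean_i) · (x_{k,j} - mean_j), with n-1 = 4.
  S[X_1,X_1] = ((0)·(0) + (1)·(1) + (1)·(1) + (0)·(0) + (-2)·(-2)) / 4 = 6/4 = 1.5
  S[X_1,X_2] = ((0)·(1.8) + (1)·(-3.2) + (1)·(1.8) + (0)·(-2.2) + (-2)·(1.8)) / 4 = -5/4 = -1.25
  S[X_2,X_2] = ((1.8)·(1.8) + (-3.2)·(-3.2) + (1.8)·(1.8) + (-2.2)·(-2.2) + (1.8)·(1.8)) / 4 = 24.8/4 = 6.2

S is symmetric (S[j,i] = S[i,j]). Assembling:

S = [[1.5, -1.25],
 [-1.25, 6.2]]


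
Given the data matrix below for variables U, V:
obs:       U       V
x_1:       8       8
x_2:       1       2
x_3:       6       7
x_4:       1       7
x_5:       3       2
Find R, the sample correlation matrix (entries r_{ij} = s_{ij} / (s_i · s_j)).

Step 1 — column means:
  mean(U) = (8 + 1 + 6 + 1 + 3) / 5 = 19/5 = 3.8
  mean(V) = (8 + 2 + 7 + 7 + 2) / 5 = 26/5 = 5.2

Step 2 — sample variances and covariances s[i,j] = (1/(n-1)) · Σ_k (x_{k,i} - mean_i) · (x_{k,j} - mean_j), with n-1 = 4:
  s[U,U] = ((4.2)·(4.2) + (-2.8)·(-2.8) + (2.2)·(2.2) + (-2.8)·(-2.8) + (-0.8)·(-0.8)) / 4 = 38.8/4 = 9.7
  s[U,V] = ((4.2)·(2.8) + (-2.8)·(-3.2) + (2.2)·(1.8) + (-2.8)·(1.8) + (-0.8)·(-3.2)) / 4 = 22.2/4 = 5.55
  s[V,V] = ((2.8)·(2.8) + (-3.2)·(-3.2) + (1.8)·(1.8) + (1.8)·(1.8) + (-3.2)·(-3.2)) / 4 = 34.8/4 = 8.7
  Sample standard deviations s_i = √(s[i,i]):
  s(U) = √(9.7) = 3.1145
  s(V) = √(8.7) = 2.9496

Step 3 — r_{ij} = s_{ij} / (s_i · s_j):
  r[U,U] = 1 (diagonal).
  r[U,V] = 5.55 / (3.1145 · 2.9496) = 5.55 / 9.1864 = 0.6042
  r[V,V] = 1 (diagonal).

R is symmetric with unit diagonal. Assembling:

R = [[1, 0.6042],
 [0.6042, 1]]


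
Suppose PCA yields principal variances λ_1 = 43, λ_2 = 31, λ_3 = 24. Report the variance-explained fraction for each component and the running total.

Step 1 — total variance = trace(Sigma) = Σ λ_i = 43 + 31 + 24 = 98.

Step 2 — fraction explained by component i = λ_i / Σ λ:
  PC1: 43/98 = 0.4388
  PC2: 31/98 = 0.3163
  PC3: 24/98 = 0.2449

Step 3 — cumulative fraction after k components = (λ_1 + ... + λ_k) / Σ λ:
  k = 1: 43/98 = 0.4388
  k = 2: (43 + 31)/98 = 74/98 = 0.7551
  k = 3: (43 + 31 + 24)/98 = 98/98 = 1

Summary (fraction, with percent):

explained: PC1 0.4388 (43.88%), PC2 0.3163 (31.63%), PC3 0.2449 (24.49%);  cumulative: 0.4388, 0.7551, 1


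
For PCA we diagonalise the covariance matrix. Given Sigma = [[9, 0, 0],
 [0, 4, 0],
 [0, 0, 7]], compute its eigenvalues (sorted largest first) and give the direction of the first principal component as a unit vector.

Step 1 — characteristic polynomial p(λ) = det(λI - Sigma) = λ³ - tr·λ² + c_1·λ - det, where tr = trace, c_1 = sum of the principal 2×2 minors, det = det(Sigma):
  tr = 9 + 4 + 7 = 20,
  c_1 = (9·4 - (0)²) + (9·7 - (0)²) + (4·7 - (0)²) = 36 + 63 + 28 = 127,
  det = 9·(4·7 - (0)²) - (0)·((0)·7 - (0)·(0)) + (0)·((0)·(0) - 4·(0)) = 9·(28) - (0)·(0) + (0)·(0) = 252.
  So p(λ) = λ³ - 20λ² + 127λ - 252.
Step 2 — look for an integer root (rational root theorem: any rational root is an integer divisor of 252). Testing λ = 4:
  p(4) = 64 - 320 + 508 - 252 = 0  ✓
  Dividing out (λ - 4): p(λ) = (λ - 4)(λ² - 16λ + 63).
Step 3 — remaining eigenvalues from the quadratic λ² - 16λ + 63 = 0:
  Δ = 16² - 4·63 = 256 - 252 = 4,  λ = (16 ± √4)/2 = (16 ± 2)/2 = 9 or 7.
  Sorted: λ_1 = 9,  λ_2 = 7,  λ_3 = 4  (check: sum = 20 = tr ✓).

Step 4 — unit eigenvector for λ_1 = 9: v spans the null space of (Sigma - λ_1 I), whose rows are
  r_1 = (0, 0, 0),  r_2 = (0, -5, 0),  r_3 = (0, 0, -2).
  v is orthogonal to every row, so take v ∝ r_2 × r_3 = ((-5)·(-2) - (0)·(0), (0)·(0) - (0)·(-2), (0)·(0) - (-5)·(0)) = (10, 0, 0).
  Rescale (divide by 10): u = (1, 0, 0).
  ||u|| = √((1)² + (0)² + (0)²) = √(1) = 1,  v_1 = u/||u|| ≈ (1, 0, 0) (||v_1|| = 1).

λ_1 = 9,  λ_2 = 7,  λ_3 = 4;  v_1 ≈ (1, 0, 0)


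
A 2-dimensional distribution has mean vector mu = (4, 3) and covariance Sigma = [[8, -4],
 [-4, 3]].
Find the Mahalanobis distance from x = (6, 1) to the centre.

Step 1 — centre the observation: (x - mu) = (2, -2).

Step 2 — invert Sigma. det(Sigma) = 8·3 - (-4)² = 8.
  Sigma^{-1} = (1/det) · [[d, -b], [-b, a]] = [[0.375, 0.5],
 [0.5, 1]].

Step 3 — form the quadratic (x - mu)^T · Sigma^{-1} · (x - mu):
  Sigma^{-1} · (x - mu) = (-0.25, -1).
  (x - mu)^T · [Sigma^{-1} · (x - mu)] = (2)·(-0.25) + (-2)·(-1) = 1.5.

Step 4 — take square root: d = √(1.5) ≈ 1.2247.

d(x, mu) = √(1.5) ≈ 1.2247


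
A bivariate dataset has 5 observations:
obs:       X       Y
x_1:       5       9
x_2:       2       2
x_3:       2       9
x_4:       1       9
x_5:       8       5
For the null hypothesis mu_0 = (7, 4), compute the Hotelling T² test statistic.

Step 1 — sample mean vector:
  mean(X) = (5 + 2 + 2 + 1 + 8) / 5 = 18/5 = 3.6
  mean(Y) = (9 + 2 + 9 + 9 + 5) / 5 = 34/5 = 6.8
  x̄ = (3.6, 6.8),  deviation x̄ - mu_0 = (3.6, 6.8) - (7, 4) = (-3.4, 2.8).

Step 2 — sample covariance matrix, S[i,j] = (1/(n-1)) · Σ_k (x_{k,i} - mean_i) · (x_{k,j} - mean_j), divisor n-1 = 4:
  S[X,X] = ((1.4)·(1.4) + (-1.6)·(-1.6) + (-1.6)·(-1.6) + (-2.6)·(-2.6) + (4.4)·(4.4)) / 4 = 33.2/4 = 8.3
  S[X,Y] = ((1.4)·(2.2) + (-1.6)·(-4.8) + (-1.6)·(2.2) + (-2.6)·(2.2) + (4.4)·(-1.8)) / 4 = -6.4/4 = -1.6
  S[Y,Y] = ((2.2)·(2.2) + (-4.8)·(-4.8) + (2.2)·(2.2) + (2.2)·(2.2) + (-1.8)·(-1.8)) / 4 = 40.8/4 = 10.2
  S = [[8.3, -1.6],
 [-1.6, 10.2]].

Step 3 — invert S. det(S) = 8.3·10.2 - (-1.6)² = 82.1.
  S^{-1} = (1/det) · [[d, -b], [-b, a]] = [[0.1242, 0.0195],
 [0.0195, 0.1011]].

Step 4 — quadratic form (x̄ - mu_0)^T · S^{-1} · (x̄ - mu_0):
  S^{-1} · (x̄ - mu_0) = (-0.3678, 0.2168),
  (x̄ - mu_0)^T · [...] = (-3.4)·(-0.3678) + (2.8)·(0.2168) = 1.8577.

Step 5 — scale by n: T² = 5 · 1.8577 = 9.2887.

T² ≈ 9.2887


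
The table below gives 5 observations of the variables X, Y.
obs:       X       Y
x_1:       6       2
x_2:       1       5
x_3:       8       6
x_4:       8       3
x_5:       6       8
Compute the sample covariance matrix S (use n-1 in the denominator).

Step 1 — column means:
  mean(X) = (6 + 1 + 8 + 8 + 6) / 5 = 29/5 = 5.8
  mean(Y) = (2 + 5 + 6 + 3 + 8) / 5 = 24/5 = 4.8

Step 2 — sample covariance S[i,j] = (1/(n-1)) · Σ_k (x_{k,i} - mean_i) · (x_{k,j} - mean_j), with n-1 = 4.
  S[X,X] = ((0.2)·(0.2) + (-4.8)·(-4.8) + (2.2)·(2.2) + (2.2)·(2.2) + (0.2)·(0.2)) / 4 = 32.8/4 = 8.2
  S[X,Y] = ((0.2)·(-2.8) + (-4.8)·(0.2) + (2.2)·(1.2) + (2.2)·(-1.8) + (0.2)·(3.2)) / 4 = -2.2/4 = -0.55
  S[Y,Y] = ((-2.8)·(-2.8) + (0.2)·(0.2) + (1.2)·(1.2) + (-1.8)·(-1.8) + (3.2)·(3.2)) / 4 = 22.8/4 = 5.7

S is symmetric (S[j,i] = S[i,j]). Assembling:

S = [[8.2, -0.55],
 [-0.55, 5.7]]


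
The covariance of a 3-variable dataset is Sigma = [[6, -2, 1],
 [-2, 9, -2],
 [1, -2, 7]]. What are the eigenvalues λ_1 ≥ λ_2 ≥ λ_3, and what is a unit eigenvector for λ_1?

Step 1 — characteristic polynomial p(λ) = det(λI - Sigma) = λ³ - tr·λ² + c_1·λ - det, where tr = trace, c_1 = sum of the principal 2×2 minors, det = det(Sigma):
  tr = 6 + 9 + 7 = 22,
  c_1 = (6·9 - (-2)²) + (6·7 - (1)²) + (9·7 - (-2)²) = 50 + 41 + 59 = 150,
  det = 6·(9·7 - (-2)²) - (-2)·((-2)·7 - (-2)·(1)) + (1)·((-2)·(-2) - 9·(1)) = 6·(59) - (-2)·(-12) + (1)·(-5) = 325.
  So p(λ) = λ³ - 22λ² + 150λ - 325.
Step 2 — look for an integer root (rational root theorem: any rational root is an integer divisor of 325). Testing λ = 5:
  p(5) = 125 - 550 + 750 - 325 = 0  ✓
  Dividing out (λ - 5): p(λ) = (λ - 5)(λ² - 17λ + 65).
Step 3 — remaining eigenvalues from the quadratic λ² - 17λ + 65 = 0:
  Δ = 17² - 4·65 = 289 - 260 = 29,  λ = (17 ± √29)/2 = (17 ± 5.3852)/2 ≈ 11.1926 or 5.8074.
  Sorted: λ_1 = 11.1926,  λ_2 = 5.8074,  λ_3 = 5  (check: sum = 22 = tr ✓).

Step 4 — unit eigenvector for λ_1 ≈ 11.1926: v spans the null space of (Sigma - λ_1 I), whose rows are
  r_1 = (-5.1926, -2, 1),  r_2 = (-2, -2.1926, -2),  r_3 = (1, -2, -4.1926).
  v is orthogonal to every row, so take v ∝ r_1 × r_2 = ((-2)·(-2) - (1)·(-2.1926), (1)·(-2) - (-5.1926)·(-2), (-5.1926)·(-2.1926) - (-2)·(-2)) ≈ (6.1926, -12.3852, 7.3852).
  Let u = (6.1926, -12.3852, 7.3852).
  ||u|| = √((6.1926)² + (-12.3852)² + (7.3852)²) = √(246.281) ≈ 15.6933,  v_1 = u/||u|| ≈ (0.3946, -0.7892, 0.4706) (||v_1|| = 1).

λ_1 = 11.1926,  λ_2 = 5.8074,  λ_3 = 5;  v_1 ≈ (0.3946, -0.7892, 0.4706)


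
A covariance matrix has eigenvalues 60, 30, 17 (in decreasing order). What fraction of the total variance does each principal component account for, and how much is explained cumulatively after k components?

Step 1 — total variance = trace(Sigma) = Σ λ_i = 60 + 30 + 17 = 107.

Step 2 — fraction explained by component i = λ_i / Σ λ:
  PC1: 60/107 = 0.5607
  PC2: 30/107 = 0.2804
  PC3: 17/107 = 0.1589

Step 3 — cumulative fraction after k components = (λ_1 + ... + λ_k) / Σ λ:
  k = 1: 60/107 = 0.5607
  k = 2: (60 + 30)/107 = 90/107 = 0.8411
  k = 3: (60 + 30 + 17)/107 = 107/107 = 1

Summary (fraction, with percent):

explained: PC1 0.5607 (56.07%), PC2 0.2804 (28.04%), PC3 0.1589 (15.89%);  cumulative: 0.5607, 0.8411, 1


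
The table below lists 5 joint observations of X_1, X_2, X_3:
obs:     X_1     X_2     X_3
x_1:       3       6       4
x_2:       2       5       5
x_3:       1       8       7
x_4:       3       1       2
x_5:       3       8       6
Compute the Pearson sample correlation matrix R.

Step 1 — column means:
  mean(X_1) = (3 + 2 + 1 + 3 + 3) / 5 = 12/5 = 2.4
  mean(X_2) = (6 + 5 + 8 + 1 + 8) / 5 = 28/5 = 5.6
  mean(X_3) = (4 + 5 + 7 + 2 + 6) / 5 = 24/5 = 4.8

Step 2 — sample variances and covariances s[i,j] = (1/(n-1)) · Σ_k (x_{k,i} - mean_i) · (x_{k,j} - mean_j), with n-1 = 4:
  s[X_1,X_1] = ((0.6)·(0.6) + (-0.4)·(-0.4) + (-1.4)·(-1.4) + (0.6)·(0.6) + (0.6)·(0.6)) / 4 = 3.2/4 = 0.8
  s[X_1,X_2] = ((0.6)·(0.4) + (-0.4)·(-0.6) + (-1.4)·(2.4) + (0.6)·(-4.6) + (0.6)·(2.4)) / 4 = -4.2/4 = -1.05
  s[X_1,X_3] = ((0.6)·(-0.8) + (-0.4)·(0.2) + (-1.4)·(2.2) + (0.6)·(-2.8) + (0.6)·(1.2)) / 4 = -4.6/4 = -1.15
  s[X_2,X_2] = ((0.4)·(0.4) + (-0.6)·(-0.6) + (2.4)·(2.4) + (-4.6)·(-4.6) + (2.4)·(2.4)) / 4 = 33.2/4 = 8.3
  s[X_2,X_3] = ((0.4)·(-0.8) + (-0.6)·(0.2) + (2.4)·(2.2) + (-4.6)·(-2.8) + (2.4)·(1.2)) / 4 = 20.6/4 = 5.15
  s[X_3,X_3] = ((-0.8)·(-0.8) + (0.2)·(0.2) + (2.2)·(2.2) + (-2.8)·(-2.8) + (1.2)·(1.2)) / 4 = 14.8/4 = 3.7
  Sample standard deviations s_i = √(s[i,i]):
  s(X_1) = √(0.8) = 0.8944
  s(X_2) = √(8.3) = 2.881
  s(X_3) = √(3.7) = 1.9235

Step 3 — r_{ij} = s_{ij} / (s_i · s_j):
  r[X_1,X_1] = 1 (diagonal).
  r[X_1,X_2] = -1.05 / (0.8944 · 2.881) = -1.05 / 2.5768 = -0.4075
  r[X_1,X_3] = -1.15 / (0.8944 · 1.9235) = -1.15 / 1.7205 = -0.6684
  r[X_2,X_2] = 1 (diagonal).
  r[X_2,X_3] = 5.15 / (2.881 · 1.9235) = 5.15 / 5.5417 = 0.9293
  r[X_3,X_3] = 1 (diagonal).

R is symmetric with unit diagonal. Assembling:

R = [[1, -0.4075, -0.6684],
 [-0.4075, 1, 0.9293],
 [-0.6684, 0.9293, 1]]


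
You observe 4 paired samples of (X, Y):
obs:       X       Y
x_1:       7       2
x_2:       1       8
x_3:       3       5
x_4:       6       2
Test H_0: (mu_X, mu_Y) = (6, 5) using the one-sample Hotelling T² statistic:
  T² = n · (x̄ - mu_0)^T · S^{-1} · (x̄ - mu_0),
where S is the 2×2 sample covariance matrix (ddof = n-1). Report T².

Step 1 — sample mean vector:
  mean(X) = (7 + 1 + 3 + 6) / 4 = 17/4 = 4.25
  mean(Y) = (2 + 8 + 5 + 2) / 4 = 17/4 = 4.25
  x̄ = (4.25, 4.25),  deviation x̄ - mu_0 = (4.25, 4.25) - (6, 5) = (-1.75, -0.75).

Step 2 — sample covariance matrix, S[i,j] = (1/(n-1)) · Σ_k (x_{k,i} - mean_i) · (x_{k,j} - mean_j), divisor n-1 = 3:
  S[X,X] = ((2.75)·(2.75) + (-3.25)·(-3.25) + (-1.25)·(-1.25) + (1.75)·(1.75)) / 3 = 22.75/3 = 7.5833
  S[X,Y] = ((2.75)·(-2.25) + (-3.25)·(3.75) + (-1.25)·(0.75) + (1.75)·(-2.25)) / 3 = -23.25/3 = -7.75
  S[Y,Y] = ((-2.25)·(-2.25) + (3.75)·(3.75) + (0.75)·(0.75) + (-2.25)·(-2.25)) / 3 = 24.75/3 = 8.25
  S = [[7.5833, -7.75],
 [-7.75, 8.25]].

Step 3 — invert S. det(S) = 7.5833·8.25 - (-7.75)² = 2.5.
  S^{-1} = (1/det) · [[d, -b], [-b, a]] = [[3.3, 3.1],
 [3.1, 3.0333]].

Step 4 — quadratic form (x̄ - mu_0)^T · S^{-1} · (x̄ - mu_0):
  S^{-1} · (x̄ - mu_0) = (-8.1, -7.7),
  (x̄ - mu_0)^T · [...] = (-1.75)·(-8.1) + (-0.75)·(-7.7) = 19.95.

Step 5 — scale by n: T² = 4 · 19.95 = 79.8.

T² ≈ 79.8
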